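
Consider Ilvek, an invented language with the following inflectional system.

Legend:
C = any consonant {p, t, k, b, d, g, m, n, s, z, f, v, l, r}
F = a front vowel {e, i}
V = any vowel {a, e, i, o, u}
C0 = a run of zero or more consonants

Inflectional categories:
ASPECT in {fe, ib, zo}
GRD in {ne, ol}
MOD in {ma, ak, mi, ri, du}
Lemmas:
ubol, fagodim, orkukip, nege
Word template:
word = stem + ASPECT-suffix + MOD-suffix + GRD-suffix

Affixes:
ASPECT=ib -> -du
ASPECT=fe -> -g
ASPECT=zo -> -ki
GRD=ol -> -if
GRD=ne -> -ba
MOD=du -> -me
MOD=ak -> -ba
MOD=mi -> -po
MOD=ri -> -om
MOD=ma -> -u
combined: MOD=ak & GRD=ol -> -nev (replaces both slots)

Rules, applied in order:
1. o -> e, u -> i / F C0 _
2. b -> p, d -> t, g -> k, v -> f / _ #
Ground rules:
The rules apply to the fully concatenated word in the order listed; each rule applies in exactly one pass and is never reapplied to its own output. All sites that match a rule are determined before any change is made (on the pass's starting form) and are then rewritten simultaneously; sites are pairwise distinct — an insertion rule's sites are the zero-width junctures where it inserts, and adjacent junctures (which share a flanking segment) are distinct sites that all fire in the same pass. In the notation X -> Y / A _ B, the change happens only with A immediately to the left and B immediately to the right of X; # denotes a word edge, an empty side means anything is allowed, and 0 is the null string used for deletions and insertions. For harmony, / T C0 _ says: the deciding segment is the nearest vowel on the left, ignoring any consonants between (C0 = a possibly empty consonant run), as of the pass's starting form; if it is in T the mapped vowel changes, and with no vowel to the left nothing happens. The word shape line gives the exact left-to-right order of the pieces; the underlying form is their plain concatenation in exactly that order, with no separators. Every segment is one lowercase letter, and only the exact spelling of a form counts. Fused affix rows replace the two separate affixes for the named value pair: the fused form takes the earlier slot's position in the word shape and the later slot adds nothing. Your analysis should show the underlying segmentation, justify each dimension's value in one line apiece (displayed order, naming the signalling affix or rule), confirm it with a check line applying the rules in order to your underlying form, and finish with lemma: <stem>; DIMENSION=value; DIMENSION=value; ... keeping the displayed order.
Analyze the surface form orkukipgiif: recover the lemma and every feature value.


underlying: orkukip-g-u-if
ASPECT=fe - signalled by the affix -g
GRD=ol - signalled by the affix -if
MOD=ma - signalled by the affix -u
check: orkukipguif -> orkukipgiif -> orkukipgiif
lemma: orkukip; ASPECT=fe; GRD=ol; MOD=ma


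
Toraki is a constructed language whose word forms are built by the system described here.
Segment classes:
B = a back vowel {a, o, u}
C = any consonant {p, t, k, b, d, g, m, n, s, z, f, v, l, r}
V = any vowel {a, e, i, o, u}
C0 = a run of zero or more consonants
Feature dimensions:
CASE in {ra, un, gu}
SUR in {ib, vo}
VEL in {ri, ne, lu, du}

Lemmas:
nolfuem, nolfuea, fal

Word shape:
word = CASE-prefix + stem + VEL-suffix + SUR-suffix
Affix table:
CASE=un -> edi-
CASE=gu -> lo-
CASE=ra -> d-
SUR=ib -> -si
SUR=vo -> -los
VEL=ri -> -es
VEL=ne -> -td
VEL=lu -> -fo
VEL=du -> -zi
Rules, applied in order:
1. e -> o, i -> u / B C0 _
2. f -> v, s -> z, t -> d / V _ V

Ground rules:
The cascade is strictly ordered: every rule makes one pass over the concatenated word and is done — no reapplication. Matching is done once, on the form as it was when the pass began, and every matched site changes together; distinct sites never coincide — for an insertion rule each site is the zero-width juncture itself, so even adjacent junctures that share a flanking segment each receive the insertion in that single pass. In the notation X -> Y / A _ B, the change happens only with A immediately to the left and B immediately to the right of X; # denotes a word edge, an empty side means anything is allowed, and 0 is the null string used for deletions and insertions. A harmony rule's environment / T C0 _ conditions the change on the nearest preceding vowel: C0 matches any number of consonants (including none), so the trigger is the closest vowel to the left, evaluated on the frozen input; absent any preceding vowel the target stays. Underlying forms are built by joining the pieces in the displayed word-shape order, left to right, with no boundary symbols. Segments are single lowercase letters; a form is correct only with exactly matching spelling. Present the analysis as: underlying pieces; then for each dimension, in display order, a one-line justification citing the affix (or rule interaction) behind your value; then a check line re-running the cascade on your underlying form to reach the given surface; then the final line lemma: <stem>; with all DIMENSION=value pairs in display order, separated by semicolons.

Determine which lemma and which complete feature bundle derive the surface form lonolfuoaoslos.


underlying: lo-nolfuea-es-los
CASE=gu - signalled by the affix lo-
SUR=vo - signalled by the affix -los
VEL=ri - signalled by the affix -es
check: lonolfueaeslos -> lonolfuoaoslos -> lonolfuoaoslos
lemma: nolfuea; CASE=gu; SUR=vo; VEL=ri


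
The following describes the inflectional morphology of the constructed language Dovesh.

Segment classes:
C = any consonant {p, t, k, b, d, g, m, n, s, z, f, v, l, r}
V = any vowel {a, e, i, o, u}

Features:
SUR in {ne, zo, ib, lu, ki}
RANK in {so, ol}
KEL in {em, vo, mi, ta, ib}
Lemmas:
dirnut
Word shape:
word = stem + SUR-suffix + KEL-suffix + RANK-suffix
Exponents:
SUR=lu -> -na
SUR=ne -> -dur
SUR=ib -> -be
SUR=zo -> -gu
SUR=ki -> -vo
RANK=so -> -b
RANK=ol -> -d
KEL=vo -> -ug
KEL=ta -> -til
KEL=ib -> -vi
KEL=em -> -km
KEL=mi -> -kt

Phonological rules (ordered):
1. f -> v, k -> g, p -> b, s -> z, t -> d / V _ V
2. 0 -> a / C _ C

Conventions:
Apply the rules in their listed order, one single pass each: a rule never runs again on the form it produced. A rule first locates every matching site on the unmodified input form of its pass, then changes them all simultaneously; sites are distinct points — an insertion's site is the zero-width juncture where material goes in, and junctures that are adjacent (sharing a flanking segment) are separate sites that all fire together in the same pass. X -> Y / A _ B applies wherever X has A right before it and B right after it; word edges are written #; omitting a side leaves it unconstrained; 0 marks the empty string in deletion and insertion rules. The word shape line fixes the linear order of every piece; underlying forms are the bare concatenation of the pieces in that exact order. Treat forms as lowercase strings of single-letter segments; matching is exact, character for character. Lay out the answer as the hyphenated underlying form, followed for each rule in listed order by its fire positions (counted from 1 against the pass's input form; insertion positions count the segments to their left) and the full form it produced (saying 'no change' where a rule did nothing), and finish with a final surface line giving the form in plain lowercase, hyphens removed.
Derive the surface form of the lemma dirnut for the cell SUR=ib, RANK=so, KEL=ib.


underlying: dirnut-be-vi-b
1. f -> v, k -> g, p -> b, s -> z, t -> d / V _ V: no change
2. 0 -> a / C _ C: inserts after position(s) 3, 6: diranutabevib
surface: diranutabevib


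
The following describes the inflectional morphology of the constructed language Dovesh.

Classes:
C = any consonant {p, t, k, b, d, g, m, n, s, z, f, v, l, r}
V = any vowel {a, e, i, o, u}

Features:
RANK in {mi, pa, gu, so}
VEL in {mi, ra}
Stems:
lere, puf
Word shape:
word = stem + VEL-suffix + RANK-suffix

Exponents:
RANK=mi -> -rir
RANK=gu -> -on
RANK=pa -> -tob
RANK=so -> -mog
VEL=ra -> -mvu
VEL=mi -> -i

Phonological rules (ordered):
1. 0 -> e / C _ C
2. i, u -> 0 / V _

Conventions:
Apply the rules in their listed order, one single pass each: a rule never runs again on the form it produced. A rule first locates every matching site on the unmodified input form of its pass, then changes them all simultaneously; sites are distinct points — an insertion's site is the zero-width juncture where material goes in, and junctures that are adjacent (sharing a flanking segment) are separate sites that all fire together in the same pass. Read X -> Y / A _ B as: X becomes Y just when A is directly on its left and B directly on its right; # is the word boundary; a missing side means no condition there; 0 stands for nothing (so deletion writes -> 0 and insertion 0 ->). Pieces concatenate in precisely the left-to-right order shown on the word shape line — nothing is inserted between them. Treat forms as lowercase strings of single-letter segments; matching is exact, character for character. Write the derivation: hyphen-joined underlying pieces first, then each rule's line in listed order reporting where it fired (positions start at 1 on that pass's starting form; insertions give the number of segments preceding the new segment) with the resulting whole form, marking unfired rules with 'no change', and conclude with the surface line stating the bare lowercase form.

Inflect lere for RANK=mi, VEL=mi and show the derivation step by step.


underlying: lere-i-rir
1. 0 -> e / C _ C: no change
2. i, u -> 0 / V _: fires at position(s) 5: lererir
surface: lererir


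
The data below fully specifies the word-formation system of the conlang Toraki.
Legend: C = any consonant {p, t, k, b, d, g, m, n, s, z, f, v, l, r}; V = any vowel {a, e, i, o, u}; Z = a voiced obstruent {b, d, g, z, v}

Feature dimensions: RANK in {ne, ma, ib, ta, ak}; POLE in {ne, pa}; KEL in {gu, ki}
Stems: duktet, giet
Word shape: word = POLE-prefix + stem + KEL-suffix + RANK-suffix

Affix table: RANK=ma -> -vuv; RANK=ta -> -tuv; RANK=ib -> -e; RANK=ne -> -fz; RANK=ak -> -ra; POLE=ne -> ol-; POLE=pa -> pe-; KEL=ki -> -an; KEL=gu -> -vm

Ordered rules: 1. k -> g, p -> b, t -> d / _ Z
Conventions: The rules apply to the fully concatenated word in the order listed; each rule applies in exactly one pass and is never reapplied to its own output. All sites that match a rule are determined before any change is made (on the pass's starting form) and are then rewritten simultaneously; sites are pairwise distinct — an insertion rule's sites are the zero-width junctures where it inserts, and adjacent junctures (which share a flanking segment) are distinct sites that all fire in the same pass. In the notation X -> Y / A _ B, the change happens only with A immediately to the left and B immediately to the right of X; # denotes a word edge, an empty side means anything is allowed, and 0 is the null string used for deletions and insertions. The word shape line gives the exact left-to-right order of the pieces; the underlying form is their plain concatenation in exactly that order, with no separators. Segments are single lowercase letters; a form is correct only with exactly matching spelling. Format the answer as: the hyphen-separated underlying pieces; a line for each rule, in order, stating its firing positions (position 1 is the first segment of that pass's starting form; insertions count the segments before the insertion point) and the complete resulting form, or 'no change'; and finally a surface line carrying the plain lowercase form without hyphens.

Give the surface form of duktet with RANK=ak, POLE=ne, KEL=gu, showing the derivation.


underlying: ol-duktet-vm-ra
1. k -> g, p -> b, t -> d / _ Z: fires at position(s) 8: olduktedvmra
surface: olduktedvmra


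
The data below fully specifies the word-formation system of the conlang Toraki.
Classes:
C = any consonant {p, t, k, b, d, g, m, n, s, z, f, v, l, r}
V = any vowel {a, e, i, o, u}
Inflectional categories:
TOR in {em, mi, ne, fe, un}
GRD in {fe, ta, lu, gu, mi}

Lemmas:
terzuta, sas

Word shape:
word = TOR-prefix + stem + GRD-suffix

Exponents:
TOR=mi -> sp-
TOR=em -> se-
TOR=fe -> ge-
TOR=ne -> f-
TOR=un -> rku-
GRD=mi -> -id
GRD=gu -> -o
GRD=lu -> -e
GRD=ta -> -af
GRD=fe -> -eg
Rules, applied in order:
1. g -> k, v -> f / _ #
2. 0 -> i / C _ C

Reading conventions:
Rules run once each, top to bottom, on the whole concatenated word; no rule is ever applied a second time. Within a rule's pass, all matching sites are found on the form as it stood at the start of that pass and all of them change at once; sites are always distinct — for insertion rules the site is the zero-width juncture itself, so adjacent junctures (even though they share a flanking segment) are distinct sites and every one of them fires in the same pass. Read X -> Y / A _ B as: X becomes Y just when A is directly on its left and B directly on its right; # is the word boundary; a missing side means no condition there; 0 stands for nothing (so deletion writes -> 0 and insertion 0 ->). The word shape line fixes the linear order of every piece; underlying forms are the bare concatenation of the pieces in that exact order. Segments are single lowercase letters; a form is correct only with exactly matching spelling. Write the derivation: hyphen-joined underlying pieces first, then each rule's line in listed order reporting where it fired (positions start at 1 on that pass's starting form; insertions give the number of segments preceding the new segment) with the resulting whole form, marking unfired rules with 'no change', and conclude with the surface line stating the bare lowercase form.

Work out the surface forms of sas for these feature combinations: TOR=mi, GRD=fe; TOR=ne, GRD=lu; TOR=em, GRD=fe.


cell TOR=mi, GRD=fe:
underlying: sp-sas-eg
1. g -> k, v -> f / _ #: fires at position(s) 7: spsasek
2. 0 -> i / C _ C: inserts after position(s) 1, 2: sipisasek
surface: sipisasek

cell TOR=ne, GRD=lu:
underlying: f-sas-e
1. g -> k, v -> f / _ #: no change
2. 0 -> i / C _ C: inserts after position(s) 1: fisase
surface: fisase

cell TOR=em, GRD=fe:
underlying: se-sas-eg
1. g -> k, v -> f / _ #: fires at position(s) 7: sesasek
2. 0 -> i / C _ C: no change
surface: sesasek


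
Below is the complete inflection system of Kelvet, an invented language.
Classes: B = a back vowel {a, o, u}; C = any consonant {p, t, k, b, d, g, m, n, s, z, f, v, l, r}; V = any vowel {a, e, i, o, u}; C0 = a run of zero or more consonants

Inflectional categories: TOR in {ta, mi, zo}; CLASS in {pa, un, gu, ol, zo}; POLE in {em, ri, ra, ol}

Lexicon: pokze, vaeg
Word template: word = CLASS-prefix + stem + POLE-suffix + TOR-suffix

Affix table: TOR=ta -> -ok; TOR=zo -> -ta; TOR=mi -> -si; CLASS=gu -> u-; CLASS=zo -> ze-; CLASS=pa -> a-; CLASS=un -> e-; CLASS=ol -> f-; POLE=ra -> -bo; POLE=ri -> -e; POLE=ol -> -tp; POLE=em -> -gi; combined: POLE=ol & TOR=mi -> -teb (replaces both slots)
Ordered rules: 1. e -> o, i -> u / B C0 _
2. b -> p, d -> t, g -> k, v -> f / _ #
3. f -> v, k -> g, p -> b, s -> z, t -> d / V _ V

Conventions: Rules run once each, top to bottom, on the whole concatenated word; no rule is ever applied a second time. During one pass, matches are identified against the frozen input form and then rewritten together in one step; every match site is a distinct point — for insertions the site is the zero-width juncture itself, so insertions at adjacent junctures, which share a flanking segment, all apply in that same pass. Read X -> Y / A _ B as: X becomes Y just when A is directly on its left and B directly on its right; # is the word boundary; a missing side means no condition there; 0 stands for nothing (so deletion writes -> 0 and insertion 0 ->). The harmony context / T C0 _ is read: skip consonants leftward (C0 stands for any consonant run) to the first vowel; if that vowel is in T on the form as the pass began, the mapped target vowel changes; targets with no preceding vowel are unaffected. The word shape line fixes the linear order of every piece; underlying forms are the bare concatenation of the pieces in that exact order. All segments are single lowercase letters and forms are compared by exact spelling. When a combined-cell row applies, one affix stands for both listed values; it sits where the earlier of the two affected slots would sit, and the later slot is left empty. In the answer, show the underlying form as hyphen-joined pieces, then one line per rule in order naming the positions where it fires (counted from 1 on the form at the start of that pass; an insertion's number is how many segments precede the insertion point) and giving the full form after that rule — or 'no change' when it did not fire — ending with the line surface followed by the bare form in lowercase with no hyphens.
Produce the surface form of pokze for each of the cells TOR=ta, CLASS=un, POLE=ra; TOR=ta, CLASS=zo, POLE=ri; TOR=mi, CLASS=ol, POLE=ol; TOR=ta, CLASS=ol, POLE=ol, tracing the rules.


cell TOR=ta, CLASS=un, POLE=ra:
underlying: e-pokze-bo-ok
1. e -> o, i -> u / B C0 _: fires at position(s) 6: epokzobook
2. b -> p, d -> t, g -> k, v -> f / _ #: no change
3. f -> v, k -> g, p -> b, s -> z, t -> d / V _ V: fires at position(s) 2: ebokzobook
surface: ebokzobook

cell TOR=ta, CLASS=zo, POLE=ri:
underlying: ze-pokze-e-ok
1. e -> o, i -> u / B C0 _: fires at position(s) 7: zepokzoeok
2. b -> p, d -> t, g -> k, v -> f / _ #: no change
3. f -> v, k -> g, p -> b, s -> z, t -> d / V _ V: fires at position(s) 3: zebokzoeok
surface: zebokzoeok

cell TOR=mi, CLASS=ol, POLE=ol:
underlying: f-pokze-teb
1. e -> o, i -> u / B C0 _: fires at position(s) 6: fpokzoteb
2. b -> p, d -> t, g -> k, v -> f / _ #: fires at position(s) 9: fpokzotep
3. f -> v, k -> g, p -> b, s -> z, t -> d / V _ V: fires at position(s) 7: fpokzodep
surface: fpokzodep

cell TOR=ta, CLASS=ol, POLE=ol:
underlying: f-pokze-tp-ok
1. e -> o, i -> u / B C0 _: fires at position(s) 6: fpokzotpok
2. b -> p, d -> t, g -> k, v -> f / _ #: no change
3. f -> v, k -> g, p -> b, s -> z, t -> d / V _ V: no change
surface: fpokzotpok


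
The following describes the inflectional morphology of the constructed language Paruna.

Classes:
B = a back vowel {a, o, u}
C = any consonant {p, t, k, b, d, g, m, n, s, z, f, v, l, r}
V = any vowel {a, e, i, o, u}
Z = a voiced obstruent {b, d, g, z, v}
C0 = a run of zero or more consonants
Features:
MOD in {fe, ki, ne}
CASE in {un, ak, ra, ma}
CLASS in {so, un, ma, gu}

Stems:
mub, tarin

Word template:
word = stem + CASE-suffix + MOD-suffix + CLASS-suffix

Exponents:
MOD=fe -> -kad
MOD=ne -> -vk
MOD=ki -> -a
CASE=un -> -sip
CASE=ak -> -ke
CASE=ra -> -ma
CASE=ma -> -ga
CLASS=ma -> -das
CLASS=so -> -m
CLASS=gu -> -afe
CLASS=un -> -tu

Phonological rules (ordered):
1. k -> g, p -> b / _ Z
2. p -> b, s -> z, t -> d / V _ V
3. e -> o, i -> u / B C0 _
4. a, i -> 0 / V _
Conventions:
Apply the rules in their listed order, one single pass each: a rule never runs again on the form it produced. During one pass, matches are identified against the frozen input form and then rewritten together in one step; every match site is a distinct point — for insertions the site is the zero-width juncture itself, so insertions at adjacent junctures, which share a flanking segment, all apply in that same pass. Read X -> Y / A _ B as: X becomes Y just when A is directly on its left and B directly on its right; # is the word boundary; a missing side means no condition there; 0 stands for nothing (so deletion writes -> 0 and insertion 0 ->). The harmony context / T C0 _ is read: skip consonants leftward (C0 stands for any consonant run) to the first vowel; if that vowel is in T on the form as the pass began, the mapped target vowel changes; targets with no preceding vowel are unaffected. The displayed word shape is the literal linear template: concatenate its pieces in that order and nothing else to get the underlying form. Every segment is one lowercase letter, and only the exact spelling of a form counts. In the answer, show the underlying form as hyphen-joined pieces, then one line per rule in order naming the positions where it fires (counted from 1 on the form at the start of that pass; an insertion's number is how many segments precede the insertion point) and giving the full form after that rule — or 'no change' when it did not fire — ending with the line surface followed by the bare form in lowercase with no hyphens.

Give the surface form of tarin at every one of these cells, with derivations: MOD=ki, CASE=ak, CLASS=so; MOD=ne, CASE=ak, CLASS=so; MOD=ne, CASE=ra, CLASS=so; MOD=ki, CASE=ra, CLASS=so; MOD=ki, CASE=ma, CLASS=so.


cell MOD=ki, CASE=ak, CLASS=so:
underlying: tarin-ke-a-m
1. k -> g, p -> b / _ Z: no change
2. p -> b, s -> z, t -> d / V _ V: no change
3. e -> o, i -> u / B C0 _: fires at position(s) 4: tarunkeam
4. a, i -> 0 / V _: fires at position(s) 8: tarunkem
surface: tarunkem

cell MOD=ne, CASE=ak, CLASS=so:
underlying: tarin-ke-vk-m
1. k -> g, p -> b / _ Z: no change
2. p -> b, s -> z, t -> d / V _ V: no change
3. e -> o, i -> u / B C0 _: fires at position(s) 4: tarunkevkm
4. a, i -> 0 / V _: no change
surface: tarunkevkm

cell MOD=ne, CASE=ra, CLASS=so:
underlying: tarin-ma-vk-m
1. k -> g, p -> b / _ Z: no change
2. p -> b, s -> z, t -> d / V _ V: no change
3. e -> o, i -> u / B C0 _: fires at position(s) 4: tarunmavkm
4. a, i -> 0 / V _: no change
surface: tarunmavkm

cell MOD=ki, CASE=ra, CLASS=so:
underlying: tarin-ma-a-m
1. k -> g, p -> b / _ Z: no change
2. p -> b, s -> z, t -> d / V _ V: no change
3. e -> o, i -> u / B C0 _: fires at position(s) 4: tarunmaam
4. a, i -> 0 / V _: fires at position(s) 8: tarunmam
surface: tarunmam

cell MOD=ki, CASE=ma, CLASS=so:
underlying: tarin-ga-a-m
1. k -> g, p -> b / _ Z: no change
2. p -> b, s -> z, t -> d / V _ V: no change
3. e -> o, i -> u / B C0 _: fires at position(s) 4: tarungaam
4. a, i -> 0 / V _: fires at position(s) 8: tarungam
surface: tarungam


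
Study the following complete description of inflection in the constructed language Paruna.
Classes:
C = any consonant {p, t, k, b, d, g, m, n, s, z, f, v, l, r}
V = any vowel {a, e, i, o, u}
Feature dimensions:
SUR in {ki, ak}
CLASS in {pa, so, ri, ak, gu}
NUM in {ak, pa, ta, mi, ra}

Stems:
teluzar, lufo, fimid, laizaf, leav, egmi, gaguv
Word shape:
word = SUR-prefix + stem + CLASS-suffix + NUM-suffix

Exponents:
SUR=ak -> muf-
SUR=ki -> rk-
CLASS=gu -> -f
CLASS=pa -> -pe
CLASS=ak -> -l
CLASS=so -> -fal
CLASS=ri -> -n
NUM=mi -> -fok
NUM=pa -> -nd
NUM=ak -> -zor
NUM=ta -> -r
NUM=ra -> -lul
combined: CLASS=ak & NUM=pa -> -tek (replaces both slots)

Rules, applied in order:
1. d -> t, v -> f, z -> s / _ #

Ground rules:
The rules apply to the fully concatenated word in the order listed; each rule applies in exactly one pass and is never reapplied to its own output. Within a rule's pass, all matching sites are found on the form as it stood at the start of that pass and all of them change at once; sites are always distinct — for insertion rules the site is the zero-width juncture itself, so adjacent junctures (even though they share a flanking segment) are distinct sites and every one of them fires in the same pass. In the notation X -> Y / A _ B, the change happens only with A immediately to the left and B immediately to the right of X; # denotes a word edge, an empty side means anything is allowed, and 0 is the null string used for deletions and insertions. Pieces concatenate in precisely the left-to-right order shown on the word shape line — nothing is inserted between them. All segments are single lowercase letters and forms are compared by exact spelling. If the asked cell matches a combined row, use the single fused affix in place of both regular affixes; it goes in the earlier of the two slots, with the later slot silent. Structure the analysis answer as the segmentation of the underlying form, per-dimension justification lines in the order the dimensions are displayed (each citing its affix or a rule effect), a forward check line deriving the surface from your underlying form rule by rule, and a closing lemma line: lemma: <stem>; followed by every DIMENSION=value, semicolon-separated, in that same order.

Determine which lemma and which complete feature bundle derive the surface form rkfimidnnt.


underlying: rk-fimid-n-nd
SUR=ki - signalled by the affix rk-
CLASS=ri - signalled by the affix -n
NUM=pa - signalled by the affix -nd
check: rkfimidnnd -> rkfimidnnt
lemma: fimid; SUR=ki; CLASS=ri; NUM=pa


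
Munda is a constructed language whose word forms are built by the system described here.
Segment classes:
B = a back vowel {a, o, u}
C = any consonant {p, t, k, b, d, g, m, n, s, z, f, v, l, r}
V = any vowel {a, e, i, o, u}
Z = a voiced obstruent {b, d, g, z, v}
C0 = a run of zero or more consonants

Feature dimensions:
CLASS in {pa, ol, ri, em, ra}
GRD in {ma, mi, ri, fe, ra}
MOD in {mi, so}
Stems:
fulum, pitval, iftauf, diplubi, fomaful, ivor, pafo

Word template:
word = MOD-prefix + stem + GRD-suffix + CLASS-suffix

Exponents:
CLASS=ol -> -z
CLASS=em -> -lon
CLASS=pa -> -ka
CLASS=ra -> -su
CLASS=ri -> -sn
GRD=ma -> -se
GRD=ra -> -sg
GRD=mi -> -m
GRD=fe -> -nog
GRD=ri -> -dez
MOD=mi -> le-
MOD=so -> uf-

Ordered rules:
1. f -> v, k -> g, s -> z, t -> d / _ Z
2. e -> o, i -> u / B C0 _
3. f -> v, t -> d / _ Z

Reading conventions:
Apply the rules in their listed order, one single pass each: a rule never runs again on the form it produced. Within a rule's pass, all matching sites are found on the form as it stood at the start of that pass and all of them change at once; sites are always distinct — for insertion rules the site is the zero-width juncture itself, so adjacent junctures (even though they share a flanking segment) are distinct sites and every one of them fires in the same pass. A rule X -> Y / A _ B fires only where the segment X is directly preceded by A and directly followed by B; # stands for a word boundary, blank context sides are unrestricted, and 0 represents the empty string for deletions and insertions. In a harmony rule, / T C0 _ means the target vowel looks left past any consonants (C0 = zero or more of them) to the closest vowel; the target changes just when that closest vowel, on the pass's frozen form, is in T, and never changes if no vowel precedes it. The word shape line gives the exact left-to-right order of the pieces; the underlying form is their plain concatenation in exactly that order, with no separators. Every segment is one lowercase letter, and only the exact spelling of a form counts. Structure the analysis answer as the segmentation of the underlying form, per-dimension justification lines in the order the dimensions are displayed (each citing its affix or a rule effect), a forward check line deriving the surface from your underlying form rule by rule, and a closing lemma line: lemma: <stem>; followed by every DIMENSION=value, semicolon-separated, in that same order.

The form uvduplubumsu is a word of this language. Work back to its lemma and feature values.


underlying: uf-diplubi-m-su
CLASS=ra - signalled by the affix -su
GRD=mi - signalled by the affix -m
MOD=so - signalled by the affix uf-
check: ufdiplubimsu -> uvdiplubimsu -> uvduplubumsu -> uvduplubumsu
lemma: diplubi; CLASS=ra; GRD=mi; MOD=so


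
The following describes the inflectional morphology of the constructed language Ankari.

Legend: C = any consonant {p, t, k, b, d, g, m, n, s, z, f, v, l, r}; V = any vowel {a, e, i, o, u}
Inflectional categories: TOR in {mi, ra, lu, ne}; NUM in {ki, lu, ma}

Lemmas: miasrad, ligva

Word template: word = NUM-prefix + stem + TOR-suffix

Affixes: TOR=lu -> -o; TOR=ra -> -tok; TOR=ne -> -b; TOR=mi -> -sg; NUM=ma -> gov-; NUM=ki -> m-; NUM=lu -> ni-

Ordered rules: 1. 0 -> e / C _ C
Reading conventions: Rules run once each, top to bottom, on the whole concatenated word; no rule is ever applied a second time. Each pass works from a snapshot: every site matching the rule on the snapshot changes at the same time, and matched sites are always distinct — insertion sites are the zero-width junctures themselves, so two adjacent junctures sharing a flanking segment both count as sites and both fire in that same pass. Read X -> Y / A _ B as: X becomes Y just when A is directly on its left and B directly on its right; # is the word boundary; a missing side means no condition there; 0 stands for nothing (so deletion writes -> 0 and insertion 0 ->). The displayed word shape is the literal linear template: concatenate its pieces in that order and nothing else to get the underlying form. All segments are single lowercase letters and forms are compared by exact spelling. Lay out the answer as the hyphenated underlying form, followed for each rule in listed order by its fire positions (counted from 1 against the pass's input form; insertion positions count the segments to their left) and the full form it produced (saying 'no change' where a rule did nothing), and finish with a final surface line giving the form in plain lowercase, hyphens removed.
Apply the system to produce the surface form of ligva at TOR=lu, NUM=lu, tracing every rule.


underlying: ni-ligva-o
1. 0 -> e / C _ C: inserts after position(s) 5: niligevao
surface: niligevao


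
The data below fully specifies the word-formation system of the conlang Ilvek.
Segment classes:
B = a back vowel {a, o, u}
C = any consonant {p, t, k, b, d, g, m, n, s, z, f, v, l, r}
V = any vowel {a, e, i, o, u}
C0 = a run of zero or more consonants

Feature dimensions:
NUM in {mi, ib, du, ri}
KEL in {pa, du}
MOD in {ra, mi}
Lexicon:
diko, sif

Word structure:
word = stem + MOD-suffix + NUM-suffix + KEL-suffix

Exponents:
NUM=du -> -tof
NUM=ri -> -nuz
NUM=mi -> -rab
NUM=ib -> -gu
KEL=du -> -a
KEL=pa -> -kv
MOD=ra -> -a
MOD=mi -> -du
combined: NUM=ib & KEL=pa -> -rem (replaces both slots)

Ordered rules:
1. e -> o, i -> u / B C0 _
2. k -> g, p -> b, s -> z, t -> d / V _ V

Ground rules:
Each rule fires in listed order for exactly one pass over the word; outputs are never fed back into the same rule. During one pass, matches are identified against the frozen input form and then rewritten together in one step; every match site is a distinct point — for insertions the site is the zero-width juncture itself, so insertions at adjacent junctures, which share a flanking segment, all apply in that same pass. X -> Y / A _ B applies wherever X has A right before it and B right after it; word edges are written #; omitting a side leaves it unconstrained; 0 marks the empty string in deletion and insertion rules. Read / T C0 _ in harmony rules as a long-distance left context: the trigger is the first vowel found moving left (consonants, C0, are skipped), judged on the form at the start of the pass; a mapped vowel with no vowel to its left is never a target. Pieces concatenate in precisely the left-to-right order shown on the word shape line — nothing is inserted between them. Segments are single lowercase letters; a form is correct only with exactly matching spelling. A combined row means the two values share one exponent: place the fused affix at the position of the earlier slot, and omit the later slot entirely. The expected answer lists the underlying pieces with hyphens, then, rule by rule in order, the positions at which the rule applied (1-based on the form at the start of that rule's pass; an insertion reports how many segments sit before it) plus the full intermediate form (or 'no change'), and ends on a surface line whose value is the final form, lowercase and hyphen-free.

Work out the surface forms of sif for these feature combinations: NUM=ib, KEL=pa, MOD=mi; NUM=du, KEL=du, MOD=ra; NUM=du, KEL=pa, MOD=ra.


cell NUM=ib, KEL=pa, MOD=mi:
underlying: sif-du-rem
1. e -> o, i -> u / B C0 _: fires at position(s) 7: sifdurom
2. k -> g, p -> b, s -> z, t -> d / V _ V: no change
surface: sifdurom

cell NUM=du, KEL=du, MOD=ra:
underlying: sif-a-tof-a
1. e -> o, i -> u / B C0 _: no change
2. k -> g, p -> b, s -> z, t -> d / V _ V: fires at position(s) 5: sifadofa
surface: sifadofa

cell NUM=du, KEL=pa, MOD=ra:
underlying: sif-a-tof-kv
1. e -> o, i -> u / B C0 _: no change
2. k -> g, p -> b, s -> z, t -> d / V _ V: fires at position(s) 5: sifadofkv
surface: sifadofkv


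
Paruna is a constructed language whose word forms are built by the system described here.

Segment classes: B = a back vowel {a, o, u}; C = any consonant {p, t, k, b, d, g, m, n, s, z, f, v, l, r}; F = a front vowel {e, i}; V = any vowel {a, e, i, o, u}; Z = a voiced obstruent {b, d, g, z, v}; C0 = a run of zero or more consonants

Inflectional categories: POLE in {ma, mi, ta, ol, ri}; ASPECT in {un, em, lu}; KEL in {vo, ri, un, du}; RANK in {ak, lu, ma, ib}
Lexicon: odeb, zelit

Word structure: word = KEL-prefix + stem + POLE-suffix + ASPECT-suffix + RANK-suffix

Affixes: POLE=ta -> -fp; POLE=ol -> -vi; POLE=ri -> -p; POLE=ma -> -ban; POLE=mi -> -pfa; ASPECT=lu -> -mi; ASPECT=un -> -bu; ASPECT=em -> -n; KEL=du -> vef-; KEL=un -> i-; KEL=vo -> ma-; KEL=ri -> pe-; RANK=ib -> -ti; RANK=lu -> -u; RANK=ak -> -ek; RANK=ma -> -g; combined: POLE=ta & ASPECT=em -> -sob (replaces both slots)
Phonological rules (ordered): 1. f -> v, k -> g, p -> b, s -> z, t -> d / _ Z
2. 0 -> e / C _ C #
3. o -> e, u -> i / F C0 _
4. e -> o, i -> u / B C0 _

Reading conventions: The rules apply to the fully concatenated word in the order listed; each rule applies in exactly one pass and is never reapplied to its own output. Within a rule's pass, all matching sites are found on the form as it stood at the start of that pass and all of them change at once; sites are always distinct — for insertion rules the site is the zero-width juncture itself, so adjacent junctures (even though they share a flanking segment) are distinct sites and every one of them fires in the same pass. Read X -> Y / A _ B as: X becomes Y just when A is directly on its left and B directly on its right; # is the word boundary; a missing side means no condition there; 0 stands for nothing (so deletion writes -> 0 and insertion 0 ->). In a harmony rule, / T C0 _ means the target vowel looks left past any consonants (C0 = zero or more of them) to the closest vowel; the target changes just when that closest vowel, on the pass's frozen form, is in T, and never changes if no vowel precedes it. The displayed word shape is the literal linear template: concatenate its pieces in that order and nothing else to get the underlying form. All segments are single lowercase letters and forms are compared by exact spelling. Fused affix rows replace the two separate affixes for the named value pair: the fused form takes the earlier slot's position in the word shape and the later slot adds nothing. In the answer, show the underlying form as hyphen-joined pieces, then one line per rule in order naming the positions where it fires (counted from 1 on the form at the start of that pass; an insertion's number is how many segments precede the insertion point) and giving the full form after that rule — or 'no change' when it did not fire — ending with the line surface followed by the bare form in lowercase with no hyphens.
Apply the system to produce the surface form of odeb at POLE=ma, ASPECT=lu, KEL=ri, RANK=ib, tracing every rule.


underlying: pe-odeb-ban-mi-ti
1. f -> v, k -> g, p -> b, s -> z, t -> d / _ Z: no change
2. 0 -> e / C _ C #: no change
3. o -> e, u -> i / F C0 _: fires at position(s) 3: peedebbanmiti
4. e -> o, i -> u / B C0 _: fires at position(s) 11: peedebbanmuti
surface: peedebbanmuti


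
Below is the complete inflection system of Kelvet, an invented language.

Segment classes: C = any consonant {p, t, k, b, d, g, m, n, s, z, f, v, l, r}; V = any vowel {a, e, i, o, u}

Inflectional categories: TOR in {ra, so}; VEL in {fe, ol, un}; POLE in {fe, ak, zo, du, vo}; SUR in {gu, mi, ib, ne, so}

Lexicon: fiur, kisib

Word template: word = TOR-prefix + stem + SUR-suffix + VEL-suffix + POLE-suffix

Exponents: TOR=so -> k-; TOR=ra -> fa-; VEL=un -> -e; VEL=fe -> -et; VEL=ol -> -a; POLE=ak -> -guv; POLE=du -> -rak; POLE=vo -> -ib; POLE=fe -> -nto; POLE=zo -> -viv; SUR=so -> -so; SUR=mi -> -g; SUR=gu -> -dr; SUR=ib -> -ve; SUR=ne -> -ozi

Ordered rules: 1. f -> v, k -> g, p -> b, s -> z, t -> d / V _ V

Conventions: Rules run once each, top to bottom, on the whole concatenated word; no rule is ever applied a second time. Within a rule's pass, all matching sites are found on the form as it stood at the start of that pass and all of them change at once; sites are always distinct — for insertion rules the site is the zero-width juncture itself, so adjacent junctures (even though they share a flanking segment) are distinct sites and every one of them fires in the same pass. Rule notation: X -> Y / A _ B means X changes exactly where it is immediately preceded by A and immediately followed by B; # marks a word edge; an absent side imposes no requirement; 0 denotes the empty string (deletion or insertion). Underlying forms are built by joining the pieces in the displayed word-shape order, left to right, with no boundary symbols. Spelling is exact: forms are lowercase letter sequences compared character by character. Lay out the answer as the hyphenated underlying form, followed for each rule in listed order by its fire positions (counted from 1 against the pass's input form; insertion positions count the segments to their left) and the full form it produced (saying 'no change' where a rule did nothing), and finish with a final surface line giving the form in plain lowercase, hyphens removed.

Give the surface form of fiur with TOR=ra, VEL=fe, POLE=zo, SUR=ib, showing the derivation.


underlying: fa-fiur-ve-et-viv
1. f -> v, k -> g, p -> b, s -> z, t -> d / V _ V: fires at position(s) 3: faviurveetviv
surface: faviurveetviv


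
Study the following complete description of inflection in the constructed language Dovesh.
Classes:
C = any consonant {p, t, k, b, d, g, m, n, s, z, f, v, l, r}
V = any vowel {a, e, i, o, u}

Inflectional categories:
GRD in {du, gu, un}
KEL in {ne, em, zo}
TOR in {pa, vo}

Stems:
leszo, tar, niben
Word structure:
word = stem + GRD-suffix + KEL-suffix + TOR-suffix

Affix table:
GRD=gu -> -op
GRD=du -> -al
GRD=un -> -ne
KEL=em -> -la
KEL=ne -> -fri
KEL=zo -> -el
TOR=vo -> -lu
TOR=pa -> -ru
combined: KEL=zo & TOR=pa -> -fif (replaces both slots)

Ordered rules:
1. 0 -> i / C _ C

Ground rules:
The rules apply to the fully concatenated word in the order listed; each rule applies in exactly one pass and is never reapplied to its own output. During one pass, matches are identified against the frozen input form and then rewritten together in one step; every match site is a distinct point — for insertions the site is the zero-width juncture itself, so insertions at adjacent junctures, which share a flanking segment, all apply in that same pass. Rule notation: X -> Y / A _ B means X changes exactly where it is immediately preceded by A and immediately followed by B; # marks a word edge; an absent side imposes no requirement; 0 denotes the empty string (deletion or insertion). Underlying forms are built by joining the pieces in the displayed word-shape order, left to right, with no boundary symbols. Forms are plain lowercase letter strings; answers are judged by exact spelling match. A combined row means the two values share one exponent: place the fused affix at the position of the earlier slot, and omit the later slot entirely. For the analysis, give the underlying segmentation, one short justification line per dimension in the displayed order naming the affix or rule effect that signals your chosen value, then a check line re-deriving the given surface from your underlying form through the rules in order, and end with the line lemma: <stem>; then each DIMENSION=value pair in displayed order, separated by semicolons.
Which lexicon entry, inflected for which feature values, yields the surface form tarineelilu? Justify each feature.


underlying: tar-ne-el-lu
GRD=un - signalled by the affix -ne
KEL=zo - signalled by the affix -el
TOR=vo - signalled by the affix -lu
check: tarneellu -> tarineelilu
lemma: tar; GRD=un; KEL=zo; TOR=vo


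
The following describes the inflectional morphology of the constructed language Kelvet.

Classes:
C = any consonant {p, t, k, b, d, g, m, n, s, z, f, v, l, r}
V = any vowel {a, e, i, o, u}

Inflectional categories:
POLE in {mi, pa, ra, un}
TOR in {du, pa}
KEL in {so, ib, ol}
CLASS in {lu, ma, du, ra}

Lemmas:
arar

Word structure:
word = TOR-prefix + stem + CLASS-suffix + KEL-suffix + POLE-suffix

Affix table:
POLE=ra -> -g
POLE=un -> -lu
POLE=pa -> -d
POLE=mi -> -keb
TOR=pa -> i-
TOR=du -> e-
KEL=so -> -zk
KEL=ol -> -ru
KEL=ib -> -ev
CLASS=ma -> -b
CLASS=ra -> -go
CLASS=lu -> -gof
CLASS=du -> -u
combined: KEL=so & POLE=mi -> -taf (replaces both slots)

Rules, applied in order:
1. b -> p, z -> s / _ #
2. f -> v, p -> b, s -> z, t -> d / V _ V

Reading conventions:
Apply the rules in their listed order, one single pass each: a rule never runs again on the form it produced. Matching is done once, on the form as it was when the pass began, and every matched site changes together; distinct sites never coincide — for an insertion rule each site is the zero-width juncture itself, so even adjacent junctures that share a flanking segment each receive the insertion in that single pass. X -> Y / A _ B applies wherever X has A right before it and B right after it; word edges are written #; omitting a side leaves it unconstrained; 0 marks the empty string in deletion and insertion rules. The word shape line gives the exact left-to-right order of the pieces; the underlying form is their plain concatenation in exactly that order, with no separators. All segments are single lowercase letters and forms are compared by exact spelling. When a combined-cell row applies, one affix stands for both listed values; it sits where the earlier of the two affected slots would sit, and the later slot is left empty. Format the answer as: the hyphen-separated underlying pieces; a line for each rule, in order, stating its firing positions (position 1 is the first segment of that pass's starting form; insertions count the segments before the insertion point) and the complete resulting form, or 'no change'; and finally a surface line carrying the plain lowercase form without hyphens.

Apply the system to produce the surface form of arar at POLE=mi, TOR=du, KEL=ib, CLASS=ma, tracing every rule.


underlying: e-arar-b-ev-keb
1. b -> p, z -> s / _ #: fires at position(s) 11: eararbevkep
2. f -> v, p -> b, s -> z, t -> d / V _ V: no change
surface: eararbevkep
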